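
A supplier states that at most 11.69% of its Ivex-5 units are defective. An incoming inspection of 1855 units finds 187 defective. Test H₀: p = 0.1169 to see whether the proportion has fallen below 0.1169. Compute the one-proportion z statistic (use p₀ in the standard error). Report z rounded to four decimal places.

z = -2.1570

p̂ = 187/1855 = 0.100809.
SE = √(p₀(1−p₀)/n) = √(0.10323/1855) = 0.007460.
z = (0.100809 − 0.1169)/0.007460 = -0.016091/0.007460 = -2.1570.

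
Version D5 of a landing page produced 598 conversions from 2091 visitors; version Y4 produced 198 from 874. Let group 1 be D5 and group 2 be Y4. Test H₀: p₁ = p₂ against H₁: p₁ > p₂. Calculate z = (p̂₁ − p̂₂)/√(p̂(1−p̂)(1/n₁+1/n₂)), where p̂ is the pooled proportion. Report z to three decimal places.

z = 3.330

p̂₁ = 598/2091 = 0.285988, p̂₂ = 198/874 = 0.226545.
Pooled p̂ = (598+198)/(2091+874) = 796/2965 = 0.268465.
SE = √(p̂(1−p̂)(1/n₁+1/n₂)) = √(0.268465·0.731535·0.0016224) = √(0.000318627) = 0.017850.
z = (0.285988 − 0.226545)/0.017850 = 0.059443/0.017850 = 3.330.
p-value = P(Z > 3.330) ≈ 0.0004.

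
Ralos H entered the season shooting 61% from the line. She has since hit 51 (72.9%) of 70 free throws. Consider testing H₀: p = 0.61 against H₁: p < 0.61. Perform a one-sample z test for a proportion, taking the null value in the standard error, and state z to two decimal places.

z = 2.03

p̂ = 51/70 = 0.7286.
SE = √(p₀(1−p₀)/n) = √(0.2379/70) = 0.0583.
z = (0.7286 − 0.61)/0.0583 = 0.1186/0.0583 = 2.03.
p-value = P(Z < 2.034) ≈ 0.9790.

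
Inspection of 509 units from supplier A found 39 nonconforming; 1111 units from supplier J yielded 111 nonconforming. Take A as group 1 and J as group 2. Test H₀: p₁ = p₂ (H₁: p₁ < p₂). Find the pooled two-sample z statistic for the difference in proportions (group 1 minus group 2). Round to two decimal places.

z = -1.50

p̂₁ = 39/509 ≈ 0.0766, p̂₂ = 111/1111 ≈ 0.0999.
Pooled p̂ = (39+111)/(509+1111) = 150/1620 = 0.0926.
SE = √(0.0840192 × 0.00286473) = 0.0155.
z = (0.0766 − 0.0999)/0.0155 = -0.0233/0.0155 = -1.50.
p-value = P(Z < -1.501) ≈ 0.0667.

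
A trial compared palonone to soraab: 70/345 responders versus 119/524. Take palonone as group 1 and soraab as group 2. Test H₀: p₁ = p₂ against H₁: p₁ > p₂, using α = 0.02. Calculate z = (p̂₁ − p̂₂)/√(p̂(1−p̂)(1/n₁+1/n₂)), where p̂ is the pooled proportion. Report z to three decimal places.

p̂₁ = 70/345 ≈ 0.20290, p̂₂ = 119/524 ≈ 0.22710.
Pooled p̂ = (70+119)/(345+524) = 189/869 = 0.21749.
SE = √(0.170189 × 0.00480695) = 0.02860.
z = (0.20290 − 0.22710)/0.02860 = -0.02420/0.02860 = -0.846.
p-value = P(Z > -0.846) ≈ 0.8013. With α = 0.02, fail to reject H₀.

z = -0.846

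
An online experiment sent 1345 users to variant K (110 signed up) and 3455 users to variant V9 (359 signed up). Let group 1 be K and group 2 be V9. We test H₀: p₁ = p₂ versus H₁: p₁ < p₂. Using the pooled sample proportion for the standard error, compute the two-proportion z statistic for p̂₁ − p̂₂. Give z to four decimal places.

z = -2.3183

p̂₁ = 110/1345 = 0.0817844, p̂₂ = 359/3455 = 0.1039074.
Pooled p̂ = (110+359)/(1345+3455) = 469/4800 = 0.0977083.
SE = √(0.0881614 × 0.00103293) = 0.0095428.
z = (0.0817844 − 0.1039074)/0.0095428 = -0.0221230/0.0095428 = -2.3183.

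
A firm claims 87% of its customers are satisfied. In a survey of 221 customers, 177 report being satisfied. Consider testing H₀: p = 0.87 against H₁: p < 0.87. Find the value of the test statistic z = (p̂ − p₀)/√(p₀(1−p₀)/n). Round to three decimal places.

p̂ = 177/221 = 0.800905.
Standard error under H₀: √(0.87×0.13/221) = 0.022622.
z = (0.800905 − 0.87)/0.022622 = -0.069095/0.022622 = -3.054.
p-value = P(Z < -3.054) ≈ 0.0011.

z = -3.054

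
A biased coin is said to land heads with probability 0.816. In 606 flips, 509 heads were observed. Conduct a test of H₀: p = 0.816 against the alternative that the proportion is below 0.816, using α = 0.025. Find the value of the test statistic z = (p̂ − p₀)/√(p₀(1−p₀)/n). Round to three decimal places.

p̂ = 509/606 = 0.839934.
Under H₀, SE = √(0.816·0.184/606) = √(0.000247762) = 0.015740.
z = (0.839934 − 0.816)/0.015740 = 0.023934/0.015740 = 1.521.
p-value = P(Z < 1.521) ≈ 0.9358; since p > α = 0.025, fail to reject H₀.

z = 1.521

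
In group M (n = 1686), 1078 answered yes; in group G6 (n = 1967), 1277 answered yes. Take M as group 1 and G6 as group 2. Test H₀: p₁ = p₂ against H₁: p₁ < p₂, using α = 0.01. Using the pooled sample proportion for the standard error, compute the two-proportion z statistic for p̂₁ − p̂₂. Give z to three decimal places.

z = -0.619

p̂₁ = 1078/1686 ≈ 0.63938, p̂₂ = 1277/1967 ≈ 0.64921.
Pooled p̂ = (1078+1277)/(1686+1967) = 2355/3653 = 0.64468.
SE = √(0.229069 × 0.00110151) = 0.01588.
z = (0.63938 − 0.64921)/0.01588 = -0.00983/0.01588 = -0.619.
p-value = P(Z < -0.619) ≈ 0.2680. With α = 0.01, fail to reject H₀.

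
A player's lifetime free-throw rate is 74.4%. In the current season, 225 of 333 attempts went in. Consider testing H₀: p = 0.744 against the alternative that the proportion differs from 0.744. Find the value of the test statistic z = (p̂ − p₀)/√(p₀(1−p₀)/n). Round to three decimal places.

z = -2.857

p̂ = 225/333 = 0.675676.
Under H₀, SE = √(0.744·0.256/333) = √(0.000571964) = 0.023916.
z = (0.675676 − 0.744)/0.023916 = -0.068324/0.023916 = -2.857.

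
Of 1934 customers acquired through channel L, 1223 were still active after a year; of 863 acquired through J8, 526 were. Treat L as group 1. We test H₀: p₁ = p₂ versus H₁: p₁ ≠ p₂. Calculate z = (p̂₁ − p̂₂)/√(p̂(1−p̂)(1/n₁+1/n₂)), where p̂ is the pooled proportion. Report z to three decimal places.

z = 1.154

p̂₁ = 1223/1934 ≈ 0.63237, p̂₂ = 526/863 ≈ 0.60950.
Pooled p̂ = (1223+526)/(1934+863) = 1749/2797 = 0.62531.
SE = √(0.234297 × 0.00167581) = 0.01982.
z = (0.63237 − 0.60950)/0.01982 = 0.02287/0.01982 = 1.154.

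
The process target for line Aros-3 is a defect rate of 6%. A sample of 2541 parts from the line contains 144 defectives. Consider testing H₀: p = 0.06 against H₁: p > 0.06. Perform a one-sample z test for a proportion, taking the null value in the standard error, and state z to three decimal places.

z = -0.707

p̂ = 144/2541 = 0.05667.
Under H₀, SE = √(0.06·0.94/2541) = √(2.2196e-05) = 0.00471.
z = (0.05667 − 0.06)/0.00471 = -0.00333/0.00471 = -0.707.
p-value = P(Z > -0.707) ≈ 0.7601.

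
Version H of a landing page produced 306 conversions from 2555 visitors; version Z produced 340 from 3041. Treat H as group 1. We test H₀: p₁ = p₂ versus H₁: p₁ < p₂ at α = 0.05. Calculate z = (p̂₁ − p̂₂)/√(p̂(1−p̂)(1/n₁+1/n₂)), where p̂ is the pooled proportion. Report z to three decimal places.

z = 0.928

p̂₁ = 306/2555 = 0.11977, p̂₂ = 340/3041 = 0.11181.
Pooled p̂ = (306+340)/(2555+3041) = 646/5596 = 0.11544.
SE = √(0.102113 × 0.000720229) = 0.00858.
z = (0.11977 − 0.11181)/0.00858 = 0.00796/0.00858 = 0.928.
p-value = P(Z < 0.928) ≈ 0.8233. With α = 0.05, fail to reject H₀.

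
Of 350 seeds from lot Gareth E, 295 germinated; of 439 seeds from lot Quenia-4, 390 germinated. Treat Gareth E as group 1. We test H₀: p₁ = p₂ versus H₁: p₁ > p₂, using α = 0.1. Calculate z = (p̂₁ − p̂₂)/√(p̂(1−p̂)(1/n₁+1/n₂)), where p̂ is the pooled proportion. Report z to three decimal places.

p̂₁ = 295/350 ≈ 0.84286, p̂₂ = 390/439 ≈ 0.88838.
Pooled p̂ = (295+390)/(350+439) = 685/789 = 0.86819.
SE = √(p̂(1−p̂)(1/n₁+1/n₂)) = √(0.86819·0.13181·0.00513505) = √(0.000587644) = 0.02424.
z = (0.84286 − 0.88838)/0.02424 = -0.04552/0.02424 = -1.878.
p-value = P(Z > -1.878) ≈ 0.9698, so at α = 0.1 we fail to reject H₀.

z = -1.878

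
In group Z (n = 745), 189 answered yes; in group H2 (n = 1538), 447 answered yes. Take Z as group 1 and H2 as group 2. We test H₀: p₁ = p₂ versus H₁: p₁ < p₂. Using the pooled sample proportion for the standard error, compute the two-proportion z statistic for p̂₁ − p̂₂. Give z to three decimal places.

p̂₁ = 189/745 = 0.253691, p̂₂ = 447/1538 = 0.290637.
Pooled p̂ = (189+447)/(745+1538) = 636/2283 = 0.278581.
SE = √(0.200974 × 0.00199248) = 0.020011.
z = (0.253691 − 0.290637)/0.020011 = -0.036946/0.020011 = -1.846.
p-value = P(Z < -1.846) ≈ 0.0324.

z = -1.846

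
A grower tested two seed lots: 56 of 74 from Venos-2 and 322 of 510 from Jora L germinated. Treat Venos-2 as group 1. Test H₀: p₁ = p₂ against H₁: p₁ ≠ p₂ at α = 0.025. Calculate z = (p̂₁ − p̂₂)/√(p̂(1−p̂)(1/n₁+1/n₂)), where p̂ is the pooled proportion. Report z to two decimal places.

z = 2.11

p̂₁ = 56/74 ≈ 0.7568, p̂₂ = 322/510 ≈ 0.6314.
Pooled p̂ = (56+322)/(74+510) = 378/584 = 0.6473.
SE = √(0.228314 × 0.0154743) = 0.0594.
z = (0.7568 − 0.6314)/0.0594 = 0.1254/0.0594 = 2.11.
p-value = 2·P(Z > 2.109) ≈ 0.0349, so at α = 0.025 we fail to reject H₀.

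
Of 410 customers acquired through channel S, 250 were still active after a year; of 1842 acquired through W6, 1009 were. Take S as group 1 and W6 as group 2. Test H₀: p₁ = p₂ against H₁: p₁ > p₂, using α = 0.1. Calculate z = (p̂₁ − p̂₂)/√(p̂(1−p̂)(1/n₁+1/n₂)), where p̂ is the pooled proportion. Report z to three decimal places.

p̂₁ = 250/410 = 0.609756, p̂₂ = 1009/1842 = 0.547774.
Pooled p̂ = (250+1009)/(410+1842) = 1259/2252 = 0.559059.
SE = √(p̂(1−p̂)(1/n₁+1/n₂)) = √(0.559059·0.440941·0.00298191) = √(0.000735077) = 0.027112.
z = (0.609756 − 0.547774)/0.027112 = 0.061982/0.027112 = 2.286.
p-value = P(Z > 2.286) ≈ 0.0111, so at α = 0.1 we reject H₀.

z = 2.286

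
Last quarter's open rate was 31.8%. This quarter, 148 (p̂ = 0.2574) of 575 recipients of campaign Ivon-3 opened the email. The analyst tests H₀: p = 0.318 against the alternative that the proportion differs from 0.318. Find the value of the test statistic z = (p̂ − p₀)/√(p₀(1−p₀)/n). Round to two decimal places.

z = -3.12

p̂ = 148/575 ≈ 0.2574.
Standard error under H₀: √(0.318×0.682/575) = 0.0194.
z = (0.2574 − 0.318)/0.0194 = -0.0606/0.0194 = -3.12.
Two-sided p-value ≈ 2·Φ(−3.121) = 0.0018.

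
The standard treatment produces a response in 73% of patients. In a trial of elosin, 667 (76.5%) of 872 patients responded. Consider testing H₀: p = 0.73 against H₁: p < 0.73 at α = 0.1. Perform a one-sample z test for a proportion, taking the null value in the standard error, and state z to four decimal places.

p̂ = 667/872 = 0.764908.
Under H₀, SE = √(0.73·0.27/872) = √(0.000226032) = 0.015034.
z = (0.764908 − 0.73)/0.015034 = 0.034908/0.015034 = 2.3219.
p-value = P(Z < 2.322) ≈ 0.9899. With α = 0.1, fail to reject H₀.

z = 2.3219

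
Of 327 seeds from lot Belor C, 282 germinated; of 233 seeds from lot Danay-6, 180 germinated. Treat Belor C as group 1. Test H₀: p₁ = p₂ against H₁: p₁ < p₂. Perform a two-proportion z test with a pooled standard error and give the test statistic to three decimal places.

p̂₁ = 282/327 ≈ 0.86239, p̂₂ = 180/233 ≈ 0.77253.
Pooled p̂ = (282+180)/(327+233) = 462/560 = 0.82500.
SE = √(p̂(1−p̂)(1/n₁+1/n₂)) = √(0.82500·0.17500·0.00734995) = √(0.00106115) = 0.03258.
z = (0.86239 − 0.77253)/0.03258 = 0.08986/0.03258 = 2.758.

z = 2.758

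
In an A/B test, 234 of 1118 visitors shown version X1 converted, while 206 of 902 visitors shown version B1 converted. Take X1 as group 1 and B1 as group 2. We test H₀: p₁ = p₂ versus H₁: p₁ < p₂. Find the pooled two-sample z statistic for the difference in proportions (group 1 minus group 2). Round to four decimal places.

z = -1.0328

p̂₁ = 234/1118 ≈ 0.2093023, p̂₂ = 206/902 ≈ 0.2283814.
Pooled p̂ = (234+206)/(1118+902) = 440/2020 = 0.2178218.
SE = √(p̂(1−p̂)(1/n₁+1/n₂)) = √(0.2178218·0.7821782·0.0020031) = √(0.000341279) = 0.0184737.
z = (0.2093023 − 0.2283814)/0.0184737 = -0.0190791/0.0184737 = -1.0328.
p-value = P(Z < -1.033) ≈ 0.1509.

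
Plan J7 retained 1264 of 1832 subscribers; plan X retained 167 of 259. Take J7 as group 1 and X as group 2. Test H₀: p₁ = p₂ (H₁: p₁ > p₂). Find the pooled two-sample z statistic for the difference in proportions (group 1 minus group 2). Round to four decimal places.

p̂₁ = 1264/1832 = 0.689956, p̂₂ = 167/259 = 0.644788.
Pooled p̂ = (1264+167)/(1832+259) = 1431/2091 = 0.684362.
SE = √(0.216011 × 0.00440686) = 0.030853.
z = (0.689956 − 0.644788)/0.030853 = 0.045168/0.030853 = 1.4640.
p-value = P(Z > 1.464) ≈ 0.0716.

z = 1.4640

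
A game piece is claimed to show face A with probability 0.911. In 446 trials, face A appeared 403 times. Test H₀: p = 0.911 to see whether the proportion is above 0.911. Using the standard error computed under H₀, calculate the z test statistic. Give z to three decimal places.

z = -0.550

p̂ = 403/446 = 0.90359.
SE = √(p₀(1−p₀)/n) = √(0.081079/446) = 0.01348.
z = (0.90359 − 0.911)/0.01348 = -0.00741/0.01348 = -0.550.
p-value = P(Z > -0.550) ≈ 0.7088.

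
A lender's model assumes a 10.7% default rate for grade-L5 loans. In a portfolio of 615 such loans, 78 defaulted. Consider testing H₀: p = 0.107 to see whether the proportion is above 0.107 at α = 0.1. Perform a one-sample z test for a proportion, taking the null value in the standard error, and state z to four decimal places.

p̂ = 78/615 = 0.126829.
Standard error under H₀: √(0.107×0.893/615) = 0.012465.
z = (0.126829 − 0.107)/0.012465 = 0.019829/0.012465 = 1.5908.
p-value = P(Z > 1.591) ≈ 0.0558. With α = 0.1, reject H₀.

z = 1.5908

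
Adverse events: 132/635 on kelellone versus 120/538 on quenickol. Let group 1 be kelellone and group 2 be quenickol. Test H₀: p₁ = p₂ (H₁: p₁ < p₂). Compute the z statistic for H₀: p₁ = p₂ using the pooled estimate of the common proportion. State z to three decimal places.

z = -0.631

p̂₁ = 132/635 ≈ 0.20787, p̂₂ = 120/538 ≈ 0.22305.
Pooled p̂ = (132+120)/(635+538) = 252/1173 = 0.21483.
SE = √(p̂(1−p̂)(1/n₁+1/n₂)) = √(0.21483·0.78517·0.00343354) = √(0.00057917) = 0.02407.
z = (0.20787 − 0.22305)/0.02407 = -0.01518/0.02407 = -0.631.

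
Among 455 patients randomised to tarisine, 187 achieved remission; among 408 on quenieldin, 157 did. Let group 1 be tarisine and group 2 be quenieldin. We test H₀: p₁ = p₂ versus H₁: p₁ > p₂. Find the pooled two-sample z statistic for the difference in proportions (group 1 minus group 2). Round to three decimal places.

p̂₁ = 187/455 = 0.410989, p̂₂ = 157/408 = 0.384804.
Pooled p̂ = (187+157)/(455+408) = 344/863 = 0.398610.
SE = √(0.23972 × 0.00464878) = 0.033383.
z = (0.410989 − 0.384804)/0.033383 = 0.026185/0.033383 = 0.784.

z = 0.784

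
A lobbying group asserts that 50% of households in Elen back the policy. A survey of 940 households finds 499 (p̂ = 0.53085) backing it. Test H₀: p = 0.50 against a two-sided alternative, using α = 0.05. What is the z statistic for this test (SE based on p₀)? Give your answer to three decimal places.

z = 1.892

p̂ = 499/940 = 0.530851.
Under H₀, SE = √(0.5·0.5/940) = √(0.000265957) = 0.016308.
z = (0.530851 − 0.5)/0.016308 = 0.030851/0.016308 = 1.892.
Two-sided p-value ≈ 2·Φ(−1.892) = 0.0585. With α = 0.05, fail to reject H₀.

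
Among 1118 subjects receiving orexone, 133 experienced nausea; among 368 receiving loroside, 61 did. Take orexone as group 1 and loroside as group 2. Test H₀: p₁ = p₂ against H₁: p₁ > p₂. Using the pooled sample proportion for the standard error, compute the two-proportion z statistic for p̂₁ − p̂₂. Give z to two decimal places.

p̂₁ = 133/1118 ≈ 0.11896, p̂₂ = 61/368 ≈ 0.16576.
Pooled p̂ = (133+61)/(1118+368) = 194/1486 = 0.13055.
SE = √(p̂(1−p̂)(1/n₁+1/n₂)) = √(0.13055·0.86945·0.00361185) = √(0.000409974) = 0.02025.
z = (0.11896 − 0.16576)/0.02025 = -0.04680/0.02025 = -2.31.

z = -2.31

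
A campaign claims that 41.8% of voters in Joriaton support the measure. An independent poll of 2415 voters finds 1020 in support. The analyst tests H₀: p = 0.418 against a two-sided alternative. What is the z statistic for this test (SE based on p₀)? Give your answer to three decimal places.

z = 0.434

p̂ = 1020/2415 = 0.42236.
SE = √(p₀(1−p₀)/n) = √(0.24328/2415) = 0.01004.
z = (0.42236 − 0.418)/0.01004 = 0.00436/0.01004 = 0.434.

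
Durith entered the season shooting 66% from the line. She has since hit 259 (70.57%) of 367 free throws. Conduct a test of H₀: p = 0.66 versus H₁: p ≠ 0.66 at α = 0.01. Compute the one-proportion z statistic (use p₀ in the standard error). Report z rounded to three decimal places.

p̂ = 259/367 ≈ 0.70572.
Under H₀, SE = √(0.66·0.34/367) = √(0.000611444) = 0.02473.
z = (0.70572 − 0.66)/0.02473 = 0.04572/0.02473 = 1.849.
Two-sided p-value ≈ 2·Φ(−1.849) = 0.0645. With α = 0.01, fail to reject H₀.

z = 1.849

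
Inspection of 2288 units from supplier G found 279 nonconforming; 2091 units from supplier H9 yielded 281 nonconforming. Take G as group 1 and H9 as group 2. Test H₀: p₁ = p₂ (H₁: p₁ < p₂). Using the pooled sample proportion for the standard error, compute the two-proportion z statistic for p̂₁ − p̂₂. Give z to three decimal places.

p̂₁ = 279/2288 = 0.121941, p̂₂ = 281/2091 = 0.134385.
Pooled p̂ = (279+281)/(2288+2091) = 560/4379 = 0.127883.
SE = √(0.111529 × 0.000915303) = 0.010104.
z = (0.121941 − 0.134385)/0.010104 = -0.012444/0.010104 = -1.232.
p-value = P(Z < -1.232) ≈ 0.1090.

z = -1.232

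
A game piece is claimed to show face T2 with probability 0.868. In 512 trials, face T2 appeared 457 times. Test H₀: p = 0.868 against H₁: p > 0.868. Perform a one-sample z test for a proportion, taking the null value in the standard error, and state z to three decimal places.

z = 1.643

p̂ = 457/512 = 0.89258.
SE = √(p₀(1−p₀)/n) = √(0.11458/512) = 0.01496.
z = (0.89258 − 0.868)/0.01496 = 0.02458/0.01496 = 1.643.
p-value = P(Z > 1.643) ≈ 0.0502.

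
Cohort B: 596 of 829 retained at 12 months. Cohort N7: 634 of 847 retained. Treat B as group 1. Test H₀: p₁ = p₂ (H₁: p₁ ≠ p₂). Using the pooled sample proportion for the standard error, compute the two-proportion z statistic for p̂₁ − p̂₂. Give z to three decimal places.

z = -1.370

p̂₁ = 596/829 = 0.71894, p̂₂ = 634/847 = 0.74852.
Pooled p̂ = (596+634)/(829+847) = 1230/1676 = 0.73389.
SE = √(p̂(1−p̂)(1/n₁+1/n₂)) = √(0.73389·0.26611·0.00238691) = √(0.000466152) = 0.02159.
z = (0.71894 − 0.74852)/0.02159 = -0.02958/0.02159 = -1.370.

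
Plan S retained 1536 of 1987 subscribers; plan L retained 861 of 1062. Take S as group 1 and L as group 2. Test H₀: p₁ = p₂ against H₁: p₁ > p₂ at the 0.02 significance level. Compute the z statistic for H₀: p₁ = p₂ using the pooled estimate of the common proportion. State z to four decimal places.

p̂₁ = 1536/1987 ≈ 0.773025, p̂₂ = 861/1062 ≈ 0.810734.
Pooled p̂ = (1536+861)/(1987+1062) = 2397/3049 = 0.786159.
SE = √(p̂(1−p̂)(1/n₁+1/n₂)) = √(0.786159·0.213841·0.00144489) = √(0.000242905) = 0.015585.
z = (0.773025 − 0.810734)/0.015585 = -0.037709/0.015585 = -2.4196.
p-value = P(Z > -2.420) ≈ 0.9922. With α = 0.02, fail to reject H₀.

z = -2.4196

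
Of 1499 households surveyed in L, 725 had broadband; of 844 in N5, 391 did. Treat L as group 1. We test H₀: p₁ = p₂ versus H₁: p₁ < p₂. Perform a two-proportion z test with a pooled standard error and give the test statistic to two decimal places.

z = 0.95

p̂₁ = 725/1499 ≈ 0.4837, p̂₂ = 391/844 ≈ 0.4633.
Pooled p̂ = (725+391)/(1499+844) = 1116/2343 = 0.4763.
SE = √(p̂(1−p̂)(1/n₁+1/n₂)) = √(0.4763·0.5237·0.00185195) = √(0.000461947) = 0.0215.
z = (0.4837 − 0.4633)/0.0215 = 0.0204/0.0215 = 0.95.
p-value = P(Z < 0.948) ≈ 0.8286.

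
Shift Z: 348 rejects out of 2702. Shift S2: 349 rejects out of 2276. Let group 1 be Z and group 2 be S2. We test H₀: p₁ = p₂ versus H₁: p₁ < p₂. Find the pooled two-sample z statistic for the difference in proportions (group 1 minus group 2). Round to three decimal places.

p̂₁ = 348/2702 ≈ 0.128793, p̂₂ = 349/2276 ≈ 0.153339.
Pooled p̂ = (348+349)/(2702+2276) = 697/4978 = 0.140016.
SE = √(p̂(1−p̂)(1/n₁+1/n₂)) = √(0.140016·0.859984·0.000809464) = √(9.74688e-05) = 0.009873.
z = (0.128793 − 0.153339)/0.009873 = -0.024546/0.009873 = -2.486.

z = -2.486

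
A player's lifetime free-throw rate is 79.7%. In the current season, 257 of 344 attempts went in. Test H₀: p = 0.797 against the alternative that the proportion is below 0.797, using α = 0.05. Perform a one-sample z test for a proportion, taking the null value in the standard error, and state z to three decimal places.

z = -2.301

p̂ = 257/344 ≈ 0.74709.
Under H₀, SE = √(0.797·0.203/344) = √(0.000470323) = 0.02169.
z = (0.74709 − 0.797)/0.02169 = -0.04991/0.02169 = -2.301.
p-value = P(Z < -2.301) ≈ 0.0107, so at α = 0.05 we reject H₀.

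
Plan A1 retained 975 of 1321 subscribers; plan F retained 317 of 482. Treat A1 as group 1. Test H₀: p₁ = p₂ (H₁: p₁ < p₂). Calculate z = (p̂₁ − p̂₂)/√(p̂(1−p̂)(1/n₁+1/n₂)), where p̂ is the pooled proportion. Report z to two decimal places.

p̂₁ = 975/1321 = 0.7381, p̂₂ = 317/482 = 0.6577.
Pooled p̂ = (975+317)/(1321+482) = 1292/1803 = 0.7166.
SE = √(p̂(1−p̂)(1/n₁+1/n₂)) = √(0.7166·0.2834·0.00283169) = √(0.000575093) = 0.0240.
z = (0.7381 − 0.6577)/0.0240 = 0.0804/0.0240 = 3.35.

z = 3.35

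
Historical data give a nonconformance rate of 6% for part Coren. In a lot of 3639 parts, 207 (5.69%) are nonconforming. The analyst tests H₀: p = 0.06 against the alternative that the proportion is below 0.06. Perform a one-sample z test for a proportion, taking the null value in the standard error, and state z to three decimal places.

z = -0.792

p̂ = 207/3639 ≈ 0.05688.
SE = √(p₀(1−p₀)/n) = √(0.0564/3639) = 0.00394.
z = (0.05688 − 0.06)/0.00394 = -0.00312/0.00394 = -0.792.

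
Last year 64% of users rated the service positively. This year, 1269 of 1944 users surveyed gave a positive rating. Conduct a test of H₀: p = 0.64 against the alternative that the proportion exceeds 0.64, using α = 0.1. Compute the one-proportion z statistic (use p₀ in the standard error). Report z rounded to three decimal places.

p̂ = 1269/1944 = 0.65278.
SE = √(p₀(1−p₀)/n) = √(0.2304/1944) = 0.01089.
z = (0.65278 − 0.64)/0.01089 = 0.01278/0.01089 = 1.174.
p-value = P(Z > 1.174) ≈ 0.1203, so at α = 0.1 we fail to reject H₀.

z = 1.174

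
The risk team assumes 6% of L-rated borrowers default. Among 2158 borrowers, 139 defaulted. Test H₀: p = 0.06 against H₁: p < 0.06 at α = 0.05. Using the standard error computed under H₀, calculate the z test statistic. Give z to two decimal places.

z = 0.86

p̂ = 139/2158 ≈ 0.0644.
SE = √(p₀(1−p₀)/n) = √(0.0564/2158) = 0.0051.
z = (0.0644 − 0.06)/0.0051 = 0.0044/0.0051 = 0.86.
p-value = P(Z < 0.863) ≈ 0.8059, so at α = 0.05 we fail to reject H₀.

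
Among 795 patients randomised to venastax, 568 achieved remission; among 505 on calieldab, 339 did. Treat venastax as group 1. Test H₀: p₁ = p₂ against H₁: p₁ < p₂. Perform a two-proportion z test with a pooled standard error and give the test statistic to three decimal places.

z = 1.652

p̂₁ = 568/795 ≈ 0.714465, p̂₂ = 339/505 ≈ 0.671287.
Pooled p̂ = (568+339)/(795+505) = 907/1300 = 0.697692.
SE = √(p̂(1−p̂)(1/n₁+1/n₂)) = √(0.697692·0.302308·0.00323806) = √(0.000682964) = 0.026134.
z = (0.714465 − 0.671287)/0.026134 = 0.043178/0.026134 = 1.652.
p-value = P(Z < 1.652) ≈ 0.9508.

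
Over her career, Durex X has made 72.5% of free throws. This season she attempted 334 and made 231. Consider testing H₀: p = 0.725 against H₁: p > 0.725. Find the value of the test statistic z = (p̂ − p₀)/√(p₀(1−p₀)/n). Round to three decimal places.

p̂ = 231/334 ≈ 0.69162.
SE = √(p₀(1−p₀)/n) = √(0.19937/334) = 0.02443.
z = (0.69162 − 0.725)/0.02443 = -0.03338/0.02443 = -1.366.

z = -1.366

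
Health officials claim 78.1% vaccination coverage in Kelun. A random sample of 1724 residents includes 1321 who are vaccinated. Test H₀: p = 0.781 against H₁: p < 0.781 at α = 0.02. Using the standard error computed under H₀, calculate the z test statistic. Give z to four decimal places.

z = -1.4817

p̂ = 1321/1724 = 0.7662413.
SE = √(p₀(1−p₀)/n) = √(0.17104/1724) = 0.0099604.
z = (0.7662413 − 0.781)/0.0099604 = -0.0147587/0.0099604 = -1.4817.
p-value = P(Z < -1.482) ≈ 0.0692. With α = 0.02, fail to reject H₀.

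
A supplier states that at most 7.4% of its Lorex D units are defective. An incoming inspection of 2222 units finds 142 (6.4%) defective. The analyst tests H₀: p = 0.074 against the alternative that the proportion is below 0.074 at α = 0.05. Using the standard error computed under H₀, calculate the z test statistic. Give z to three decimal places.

p̂ = 142/2222 = 0.06391.
Standard error under H₀: √(0.074×0.926/2222) = 0.00555.
z = (0.06391 − 0.074)/0.00555 = -0.01009/0.00555 = -1.818.
p-value = P(Z < -1.818) ≈ 0.0346. With α = 0.05, reject H₀.

z = -1.818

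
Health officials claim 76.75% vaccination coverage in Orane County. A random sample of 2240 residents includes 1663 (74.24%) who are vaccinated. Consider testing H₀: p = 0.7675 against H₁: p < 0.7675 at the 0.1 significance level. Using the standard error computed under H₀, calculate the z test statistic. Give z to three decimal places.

p̂ = 1663/2240 ≈ 0.742411.
Under H₀, SE = √(0.7675·0.2325/2240) = √(7.96624e-05) = 0.008925.
z = (0.742411 − 0.7675)/0.008925 = -0.025089/0.008925 = -2.811.
p-value = P(Z < -2.811) ≈ 0.0025, so at α = 0.1 we reject H₀.

z = -2.811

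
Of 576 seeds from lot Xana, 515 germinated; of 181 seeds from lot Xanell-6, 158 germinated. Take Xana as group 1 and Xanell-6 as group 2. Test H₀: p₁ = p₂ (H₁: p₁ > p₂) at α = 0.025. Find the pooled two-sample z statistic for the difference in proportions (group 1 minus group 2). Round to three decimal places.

z = 0.791

p̂₁ = 515/576 ≈ 0.89410, p̂₂ = 158/181 ≈ 0.87293.
Pooled p̂ = (515+158)/(576+181) = 673/757 = 0.88904.
SE = √(p̂(1−p̂)(1/n₁+1/n₂)) = √(0.88904·0.11096·0.00726097) = √(0.000716304) = 0.02676.
z = (0.89410 − 0.87293)/0.02676 = 0.02117/0.02676 = 0.791.
p-value = P(Z > 0.791) ≈ 0.2145, so at α = 0.025 we fail to reject H₀.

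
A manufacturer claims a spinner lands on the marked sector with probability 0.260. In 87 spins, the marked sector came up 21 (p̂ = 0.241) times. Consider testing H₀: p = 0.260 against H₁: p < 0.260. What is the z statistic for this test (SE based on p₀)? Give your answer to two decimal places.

p̂ = 21/87 = 0.2414.
SE = √(p₀(1−p₀)/n) = √(0.1924/87) = 0.0470.
z = (0.2414 − 0.26)/0.0470 = -0.0186/0.0470 = -0.40.
p-value = P(Z < -0.396) ≈ 0.3461.

z = -0.40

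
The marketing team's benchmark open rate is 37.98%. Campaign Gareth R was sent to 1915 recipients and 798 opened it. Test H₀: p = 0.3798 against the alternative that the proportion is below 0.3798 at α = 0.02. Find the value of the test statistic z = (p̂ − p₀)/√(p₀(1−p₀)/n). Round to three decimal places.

p̂ = 798/1915 ≈ 0.41671.
Standard error under H₀: √(0.3798×0.6202/1915) = 0.01109.
z = (0.41671 − 0.3798)/0.01109 = 0.03691/0.01109 = 3.328.
p-value = P(Z < 3.328) ≈ 0.9996, so at α = 0.02 we fail to reject H₀.

z = 3.328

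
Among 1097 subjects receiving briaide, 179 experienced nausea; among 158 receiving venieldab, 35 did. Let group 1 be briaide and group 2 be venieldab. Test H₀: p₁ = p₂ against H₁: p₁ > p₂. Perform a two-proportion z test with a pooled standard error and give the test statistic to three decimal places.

z = -1.823

p̂₁ = 179/1097 = 0.16317, p̂₂ = 35/158 = 0.22152.
Pooled p̂ = (179+35)/(1097+158) = 214/1255 = 0.17052.
SE = √(0.141442 × 0.00724069) = 0.03200.
z = (0.16317 − 0.22152)/0.03200 = -0.05835/0.03200 = -1.823.
p-value = P(Z > -1.823) ≈ 0.9659.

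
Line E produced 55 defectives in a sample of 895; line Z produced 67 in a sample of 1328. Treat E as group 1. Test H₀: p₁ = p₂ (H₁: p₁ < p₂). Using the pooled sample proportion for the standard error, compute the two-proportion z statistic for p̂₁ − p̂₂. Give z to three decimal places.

z = 1.117

p̂₁ = 55/895 = 0.06145, p̂₂ = 67/1328 = 0.05045.
Pooled p̂ = (55+67)/(895+1328) = 122/2223 = 0.05488.
SE = √(p̂(1−p̂)(1/n₁+1/n₂)) = √(0.05488·0.94512·0.00187033) = √(9.7012e-05) = 0.00985.
z = (0.06145 − 0.05045)/0.00985 = 0.01100/0.00985 = 1.117.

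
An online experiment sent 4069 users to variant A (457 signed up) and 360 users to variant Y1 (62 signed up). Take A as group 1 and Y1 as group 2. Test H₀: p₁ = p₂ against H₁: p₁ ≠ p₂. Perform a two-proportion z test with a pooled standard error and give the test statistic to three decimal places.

z = -3.387

p̂₁ = 457/4069 ≈ 0.11231, p̂₂ = 62/360 ≈ 0.17222.
Pooled p̂ = (457+62)/(4069+360) = 519/4429 = 0.11718.
SE = √(0.103451 × 0.00302354) = 0.01769.
z = (0.11231 − 0.17222)/0.01769 = -0.05991/0.01769 = -3.387.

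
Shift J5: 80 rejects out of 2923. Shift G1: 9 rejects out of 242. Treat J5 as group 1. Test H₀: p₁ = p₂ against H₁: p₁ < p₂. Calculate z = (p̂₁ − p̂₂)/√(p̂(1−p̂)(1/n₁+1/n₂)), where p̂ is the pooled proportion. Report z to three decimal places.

p̂₁ = 80/2923 ≈ 0.02737, p̂₂ = 9/242 ≈ 0.03719.
Pooled p̂ = (80+9)/(2923+242) = 89/3165 = 0.02812.
SE = √(p̂(1−p̂)(1/n₁+1/n₂)) = √(0.02812·0.97188·0.00447435) = √(0.000122281) = 0.01106.
z = (0.02737 − 0.03719)/0.01106 = -0.00982/0.01106 = -0.888.

z = -0.888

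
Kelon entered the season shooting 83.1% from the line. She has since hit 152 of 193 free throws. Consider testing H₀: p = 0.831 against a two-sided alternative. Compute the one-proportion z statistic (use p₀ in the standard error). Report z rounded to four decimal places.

z = -1.6102

p̂ = 152/193 = 0.787565.
Under H₀, SE = √(0.831·0.169/193) = √(0.000727663) = 0.026975.
z = (0.787565 − 0.831)/0.026975 = -0.043435/0.026975 = -1.6102.
p-value = 2·P(Z > 1.610) ≈ 0.1074.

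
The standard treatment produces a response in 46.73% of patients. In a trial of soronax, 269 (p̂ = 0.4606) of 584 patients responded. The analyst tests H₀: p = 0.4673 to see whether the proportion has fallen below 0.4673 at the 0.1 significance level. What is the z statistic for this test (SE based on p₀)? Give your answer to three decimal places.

z = -0.324

p̂ = 269/584 ≈ 0.460616.
Standard error under H₀: √(0.4673×0.5327/584) = 0.020646.
z = (0.460616 − 0.4673)/0.020646 = -0.006684/0.020646 = -0.324.
p-value = P(Z < -0.324) ≈ 0.3731, so at α = 0.1 we fail to reject H₀.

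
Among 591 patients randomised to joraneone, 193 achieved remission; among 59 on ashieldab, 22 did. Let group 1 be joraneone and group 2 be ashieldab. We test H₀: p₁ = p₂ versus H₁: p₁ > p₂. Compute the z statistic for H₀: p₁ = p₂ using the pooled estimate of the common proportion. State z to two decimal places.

p̂₁ = 193/591 = 0.3266, p̂₂ = 22/59 = 0.3729.
Pooled p̂ = (193+22)/(591+59) = 215/650 = 0.3308.
SE = √(0.221361 × 0.0186412) = 0.0642.
z = (0.3266 − 0.3729)/0.0642 = -0.0463/0.0642 = -0.72.
p-value = P(Z > -0.721) ≈ 0.7646.

z = -0.72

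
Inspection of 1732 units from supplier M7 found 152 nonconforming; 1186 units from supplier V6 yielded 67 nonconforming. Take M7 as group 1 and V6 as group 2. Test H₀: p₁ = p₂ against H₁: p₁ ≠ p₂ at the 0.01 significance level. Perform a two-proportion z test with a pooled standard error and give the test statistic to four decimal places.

p̂₁ = 152/1732 = 0.0877598, p̂₂ = 67/1186 = 0.0564924.
Pooled p̂ = (152+67)/(1732+1186) = 219/2918 = 0.0750514.
SE = √(p̂(1−p̂)(1/n₁+1/n₂)) = √(0.0750514·0.9249486·0.00142054) = √(9.86119e-05) = 0.0099304.
z = (0.0877598 − 0.0564924)/0.0099304 = 0.0312674/0.0099304 = 3.1487.
p-value = 2·P(Z > 3.149) ≈ 0.0016, so at α = 0.01 we reject H₀.

z = 3.1487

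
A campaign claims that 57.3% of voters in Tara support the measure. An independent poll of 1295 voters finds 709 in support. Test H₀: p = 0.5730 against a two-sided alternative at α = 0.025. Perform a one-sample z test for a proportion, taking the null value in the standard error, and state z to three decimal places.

p̂ = 709/1295 ≈ 0.547490.
Under H₀, SE = √(0.573·0.427/1295) = √(0.000188935) = 0.013745.
z = (0.547490 − 0.573)/0.013745 = -0.025510/0.013745 = -1.856.
Two-sided p-value ≈ 2·Φ(−1.856) = 0.0635, so at α = 0.025 we fail to reject H₀.

z = -1.856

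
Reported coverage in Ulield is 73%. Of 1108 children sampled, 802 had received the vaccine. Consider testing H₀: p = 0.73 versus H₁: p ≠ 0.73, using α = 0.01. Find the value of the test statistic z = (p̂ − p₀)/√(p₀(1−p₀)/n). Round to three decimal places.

p̂ = 802/1108 ≈ 0.72383.
Under H₀, SE = √(0.73·0.27/1108) = √(0.000177888) = 0.01334.
z = (0.72383 − 0.73)/0.01334 = -0.00617/0.01334 = -0.463.
Two-sided p-value ≈ 2·Φ(−0.463) = 0.6435; since p > α = 0.01, fail to reject H₀.

z = -0.463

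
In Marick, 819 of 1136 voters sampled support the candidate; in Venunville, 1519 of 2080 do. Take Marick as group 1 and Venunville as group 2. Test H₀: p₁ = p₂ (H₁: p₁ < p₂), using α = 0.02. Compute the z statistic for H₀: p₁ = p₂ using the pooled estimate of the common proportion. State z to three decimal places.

z = -0.568

p̂₁ = 819/1136 = 0.72095, p̂₂ = 1519/2080 = 0.73029.
Pooled p̂ = (819+1519)/(1136+2080) = 2338/3216 = 0.72699.
SE = √(p̂(1−p̂)(1/n₁+1/n₂)) = √(0.72699·0.27301·0.00136105) = √(0.000270135) = 0.01644.
z = (0.72095 − 0.73029)/0.01644 = -0.00934/0.01644 = -0.568.
p-value = P(Z < -0.568) ≈ 0.2850. With α = 0.02, fail to reject H₀.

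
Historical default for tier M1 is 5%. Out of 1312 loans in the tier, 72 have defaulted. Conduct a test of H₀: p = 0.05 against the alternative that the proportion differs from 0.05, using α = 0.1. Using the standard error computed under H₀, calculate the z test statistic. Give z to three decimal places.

z = 0.811

p̂ = 72/1312 = 0.05488.
Standard error under H₀: √(0.05×0.95/1312) = 0.00602.
z = (0.05488 − 0.05)/0.00602 = 0.00488/0.00602 = 0.811.
p-value = 2·P(Z > 0.811) ≈ 0.4175, so at α = 0.1 we fail to reject H₀.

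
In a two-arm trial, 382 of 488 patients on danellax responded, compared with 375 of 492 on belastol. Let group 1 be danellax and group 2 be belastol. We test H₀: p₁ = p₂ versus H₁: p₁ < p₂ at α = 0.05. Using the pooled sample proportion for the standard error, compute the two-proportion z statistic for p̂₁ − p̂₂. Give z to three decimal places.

z = 0.769

p̂₁ = 382/488 ≈ 0.78279, p̂₂ = 375/492 ≈ 0.76220.
Pooled p̂ = (382+375)/(488+492) = 757/980 = 0.77245.
SE = √(p̂(1−p̂)(1/n₁+1/n₂)) = √(0.77245·0.22755·0.0040817) = √(0.000717447) = 0.02679.
z = (0.78279 − 0.76220)/0.02679 = 0.02059/0.02679 = 0.769.
p-value = P(Z < 0.769) ≈ 0.7790, so at α = 0.05 we fail to reject H₀.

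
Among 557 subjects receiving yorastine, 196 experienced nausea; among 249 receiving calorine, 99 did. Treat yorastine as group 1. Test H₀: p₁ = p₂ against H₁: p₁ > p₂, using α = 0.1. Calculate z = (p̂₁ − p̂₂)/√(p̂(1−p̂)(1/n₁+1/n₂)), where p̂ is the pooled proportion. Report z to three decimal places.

p̂₁ = 196/557 ≈ 0.35189, p̂₂ = 99/249 ≈ 0.39759.
Pooled p̂ = (196+99)/(557+249) = 295/806 = 0.36600.
SE = √(0.232045 × 0.0058114) = 0.03672.
z = (0.35189 − 0.39759)/0.03672 = -0.04570/0.03672 = -1.245.
p-value = P(Z > -1.245) ≈ 0.8934. With α = 0.1, fail to reject H₀.

z = -1.245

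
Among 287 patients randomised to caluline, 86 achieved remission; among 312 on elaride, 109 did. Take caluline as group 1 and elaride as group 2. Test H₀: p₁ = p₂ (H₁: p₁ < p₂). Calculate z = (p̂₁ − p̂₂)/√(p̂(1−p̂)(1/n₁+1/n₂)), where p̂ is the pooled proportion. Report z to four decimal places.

p̂₁ = 86/287 = 0.299652, p̂₂ = 109/312 = 0.349359.
Pooled p̂ = (86+109)/(287+312) = 195/599 = 0.325543.
SE = √(p̂(1−p̂)(1/n₁+1/n₂)) = √(0.325543·0.674457·0.00668945) = √(0.00146877) = 0.038324.
z = (0.299652 − 0.349359)/0.038324 = -0.049707/0.038324 = -1.2970.
p-value = P(Z < -1.297) ≈ 0.0973.

z = -1.2970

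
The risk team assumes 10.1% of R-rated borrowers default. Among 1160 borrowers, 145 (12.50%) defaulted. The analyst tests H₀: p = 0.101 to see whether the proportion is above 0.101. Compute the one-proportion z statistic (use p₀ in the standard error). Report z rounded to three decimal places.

p̂ = 145/1160 ≈ 0.125000.
Standard error under H₀: √(0.101×0.899/1160) = 0.008847.
z = (0.125000 − 0.101)/0.008847 = 0.024000/0.008847 = 2.713.

z = 2.713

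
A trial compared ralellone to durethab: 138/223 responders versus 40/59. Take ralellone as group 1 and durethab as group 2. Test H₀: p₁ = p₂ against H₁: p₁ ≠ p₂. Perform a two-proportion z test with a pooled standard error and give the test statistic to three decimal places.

z = -0.837

p̂₁ = 138/223 ≈ 0.61883, p̂₂ = 40/59 ≈ 0.67797.
Pooled p̂ = (138+40)/(223+59) = 178/282 = 0.63121.
SE = √(p̂(1−p̂)(1/n₁+1/n₂)) = √(0.63121·0.36879·0.0214335) = √(0.00498939) = 0.07064.
z = (0.61883 − 0.67797)/0.07064 = -0.05914/0.07064 = -0.837.
p-value = 2·P(Z > 0.837) ≈ 0.4025.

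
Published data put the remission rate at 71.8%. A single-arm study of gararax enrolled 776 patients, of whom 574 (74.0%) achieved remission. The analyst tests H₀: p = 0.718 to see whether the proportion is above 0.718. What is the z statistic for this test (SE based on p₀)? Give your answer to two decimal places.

p̂ = 574/776 ≈ 0.7397.
Standard error under H₀: √(0.718×0.282/776) = 0.0162.
z = (0.7397 − 0.718)/0.0162 = 0.0217/0.0162 = 1.34.
p-value = P(Z > 1.343) ≈ 0.0897.

z = 1.34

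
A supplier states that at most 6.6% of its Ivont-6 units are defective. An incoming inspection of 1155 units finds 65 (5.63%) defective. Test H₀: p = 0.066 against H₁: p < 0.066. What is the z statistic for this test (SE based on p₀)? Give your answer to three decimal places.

z = -1.331

p̂ = 65/1155 = 0.056277.
Under H₀, SE = √(0.066·0.934/1155) = √(5.33714e-05) = 0.007306.
z = (0.056277 − 0.066)/0.007306 = -0.009723/0.007306 = -1.331.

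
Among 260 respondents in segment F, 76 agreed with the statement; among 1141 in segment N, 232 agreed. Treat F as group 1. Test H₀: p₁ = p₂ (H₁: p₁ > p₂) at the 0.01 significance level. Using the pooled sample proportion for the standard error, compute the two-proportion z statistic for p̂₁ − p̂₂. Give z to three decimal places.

p̂₁ = 76/260 = 0.29231, p̂₂ = 232/1141 = 0.20333.
Pooled p̂ = (76+232)/(260+1141) = 308/1401 = 0.21984.
SE = √(0.171512 × 0.00472258) = 0.02846.
z = (0.29231 − 0.20333)/0.02846 = 0.08898/0.02846 = 3.126.
p-value = P(Z > 3.126) ≈ 0.0009, so at α = 0.01 we reject H₀.

z = 3.126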